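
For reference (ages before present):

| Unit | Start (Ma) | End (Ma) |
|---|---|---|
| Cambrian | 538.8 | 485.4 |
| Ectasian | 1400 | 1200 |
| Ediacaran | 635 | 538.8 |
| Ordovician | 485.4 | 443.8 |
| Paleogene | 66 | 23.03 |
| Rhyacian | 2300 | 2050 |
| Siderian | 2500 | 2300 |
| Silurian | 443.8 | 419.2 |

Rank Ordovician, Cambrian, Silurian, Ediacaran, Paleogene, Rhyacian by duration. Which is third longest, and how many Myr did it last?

Durations: Ordovician 41.6; Cambrian 53.4; Silurian 24.6; Ediacaran 96.2; Paleogene 42.97; Rhyacian 250 Myr.
Sorted longest-first: Rhyacian (250), Ediacaran (96.2), Cambrian (53.4), Paleogene (42.97), Ordovician (41.6), Silurian (24.6).
The third longest is Cambrian at 53.4 Myr.

Cambrian, 53.4 million years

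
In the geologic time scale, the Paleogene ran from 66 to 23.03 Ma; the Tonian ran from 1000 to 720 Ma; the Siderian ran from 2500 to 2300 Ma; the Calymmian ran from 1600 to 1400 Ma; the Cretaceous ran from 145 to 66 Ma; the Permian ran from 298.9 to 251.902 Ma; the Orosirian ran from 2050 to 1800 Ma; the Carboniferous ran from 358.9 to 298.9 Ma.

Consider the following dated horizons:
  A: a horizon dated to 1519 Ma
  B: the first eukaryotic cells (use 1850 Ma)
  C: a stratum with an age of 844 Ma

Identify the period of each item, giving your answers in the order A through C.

A — Calymmian; B — Orosirian; C — Tonian

Match each age against the start–end ranges in the excerpt: A = 1519 Ma → Calymmian (1600–1400); B = 1850 Ma → Orosirian (2050–1800); C = 844 Ma → Tonian (1000–720).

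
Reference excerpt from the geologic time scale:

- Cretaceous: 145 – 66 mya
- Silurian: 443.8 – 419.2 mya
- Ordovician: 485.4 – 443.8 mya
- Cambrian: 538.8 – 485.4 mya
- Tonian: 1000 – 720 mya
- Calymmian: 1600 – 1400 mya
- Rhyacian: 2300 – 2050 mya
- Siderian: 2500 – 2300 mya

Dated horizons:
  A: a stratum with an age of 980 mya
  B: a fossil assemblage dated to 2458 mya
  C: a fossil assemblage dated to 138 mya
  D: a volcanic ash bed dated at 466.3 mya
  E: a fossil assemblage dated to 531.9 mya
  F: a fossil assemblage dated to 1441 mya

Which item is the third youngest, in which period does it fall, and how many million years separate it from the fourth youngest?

E, in the Cambrian; 448.1 million years to A

Smaller Ma means younger, so youngest first: C 138 < D 466.3 < E 531.9 < A 980 < F 1441 < B 2458.
Counting 3 along gives E (531.9 Ma); the excerpt puts that inside the Cambrian, 538.8–485.4 Ma.
Next in line is A (980 Ma), and 980 − 531.9 = 448.1 Myr.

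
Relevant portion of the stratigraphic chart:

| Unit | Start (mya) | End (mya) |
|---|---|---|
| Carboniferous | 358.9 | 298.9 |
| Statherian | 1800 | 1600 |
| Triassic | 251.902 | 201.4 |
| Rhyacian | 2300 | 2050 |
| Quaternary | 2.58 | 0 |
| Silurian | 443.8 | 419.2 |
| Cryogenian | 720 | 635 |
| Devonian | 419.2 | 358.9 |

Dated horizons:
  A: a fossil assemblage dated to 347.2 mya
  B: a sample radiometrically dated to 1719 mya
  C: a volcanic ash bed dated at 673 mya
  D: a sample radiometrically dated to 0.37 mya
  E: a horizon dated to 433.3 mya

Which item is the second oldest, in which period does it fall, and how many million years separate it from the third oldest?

C, in the Cryogenian; 239.7 million years to E

Sorted oldest-first by Ma: B (1719), C (673), E (433.3), A (347.2), D (0.37).
The second oldest is C at 673 Ma, which lies in 720–635 Ma: the Cryogenian.
The third oldest is E at 433.3 Ma; separation = |673 − 433.3| = 239.7 Myr.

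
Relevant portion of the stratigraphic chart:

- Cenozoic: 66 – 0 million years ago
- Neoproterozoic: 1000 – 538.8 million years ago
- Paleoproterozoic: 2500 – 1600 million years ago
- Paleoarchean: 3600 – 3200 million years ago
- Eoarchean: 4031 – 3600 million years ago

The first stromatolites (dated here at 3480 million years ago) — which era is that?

3480 Ma lies between 3600 and 3200 Ma, so it falls in the Paleoarchean.

Paleoarchean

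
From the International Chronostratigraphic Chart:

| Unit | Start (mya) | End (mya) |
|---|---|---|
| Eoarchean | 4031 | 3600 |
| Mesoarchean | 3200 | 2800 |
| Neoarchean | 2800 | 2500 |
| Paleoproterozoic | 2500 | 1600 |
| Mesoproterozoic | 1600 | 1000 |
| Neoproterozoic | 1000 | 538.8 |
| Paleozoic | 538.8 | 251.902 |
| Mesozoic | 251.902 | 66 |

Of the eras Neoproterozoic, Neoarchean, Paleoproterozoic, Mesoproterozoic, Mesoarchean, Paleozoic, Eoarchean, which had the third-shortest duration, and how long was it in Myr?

Start − end for each: Neoproterozoic 1000 − 538.8 = 461.2; Neoarchean 2800 − 2500 = 300; Paleoproterozoic 2500 − 1600 = 900; Mesoproterozoic 1600 − 1000 = 600; Mesoarchean 3200 − 2800 = 400; Paleozoic 538.8 − 251.902 = 286.898; Eoarchean 4031 − 3600 = 431.
Ranking these from shortest: Paleozoic < Neoarchean < Mesoarchean < Eoarchean < Neoproterozoic < Mesoproterozoic < Paleoproterozoic.
Position 3 in that ranking is Mesoarchean, which lasted 400 Myr.

Mesoarchean, 400 million years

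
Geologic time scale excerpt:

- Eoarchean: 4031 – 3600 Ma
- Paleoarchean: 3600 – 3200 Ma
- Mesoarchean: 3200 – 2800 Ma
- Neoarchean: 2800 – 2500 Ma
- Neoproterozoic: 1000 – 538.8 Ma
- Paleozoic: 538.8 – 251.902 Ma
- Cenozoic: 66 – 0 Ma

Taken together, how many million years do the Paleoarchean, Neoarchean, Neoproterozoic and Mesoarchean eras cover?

1561.2 million years

Each duration: Paleoarchean = 400; Neoarchean = 300; Neoproterozoic = 461.2; Mesoarchean = 400.
Sum: 400 + 300 + 461.2 + 400 = 1561.2 Myr.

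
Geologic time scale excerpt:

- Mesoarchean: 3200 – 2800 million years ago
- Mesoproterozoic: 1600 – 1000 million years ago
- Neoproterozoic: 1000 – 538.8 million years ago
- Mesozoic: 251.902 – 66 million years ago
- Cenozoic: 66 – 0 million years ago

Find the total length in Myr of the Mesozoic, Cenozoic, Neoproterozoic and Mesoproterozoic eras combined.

1313.102 million years

Duration is start − end for each: (251.902 − 66) + (66 − 0) + (1000 − 538.8) + (1600 − 1000).
That is 185.902 + 66 + 461.2 + 600, which totals 1313.102 million years.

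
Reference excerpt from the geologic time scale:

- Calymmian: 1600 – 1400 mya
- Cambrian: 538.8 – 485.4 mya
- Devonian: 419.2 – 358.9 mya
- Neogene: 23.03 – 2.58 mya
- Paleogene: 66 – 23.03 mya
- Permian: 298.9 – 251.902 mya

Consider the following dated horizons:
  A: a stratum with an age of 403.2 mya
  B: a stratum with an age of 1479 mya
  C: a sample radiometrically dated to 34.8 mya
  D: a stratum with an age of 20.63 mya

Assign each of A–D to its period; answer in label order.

A — Devonian; B — Calymmian; C — Paleogene; D — Neogene

A: 403.2 Ma lies in 419.2–358.9 Ma, so Devonian.
B: 1479 Ma lies in 1600–1400 Ma, so Calymmian.
C: 34.8 Ma lies in 66–23.03 Ma, so Paleogene.
D: 20.63 Ma lies in 23.03–2.58 Ma, so Neogene.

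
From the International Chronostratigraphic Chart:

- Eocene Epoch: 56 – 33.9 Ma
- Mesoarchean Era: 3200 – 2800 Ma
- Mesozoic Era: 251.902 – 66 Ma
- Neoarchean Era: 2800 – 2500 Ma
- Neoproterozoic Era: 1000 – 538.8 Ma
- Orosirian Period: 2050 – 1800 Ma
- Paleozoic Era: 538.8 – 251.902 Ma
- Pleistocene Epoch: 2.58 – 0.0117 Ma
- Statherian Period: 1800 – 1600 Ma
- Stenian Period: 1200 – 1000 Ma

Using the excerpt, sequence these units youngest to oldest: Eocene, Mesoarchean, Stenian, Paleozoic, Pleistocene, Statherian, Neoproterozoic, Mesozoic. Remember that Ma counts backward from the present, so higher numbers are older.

Pleistocene, then Eocene, then Mesozoic, then Paleozoic, then Neoproterozoic, then Stenian, then Statherian, then Mesoarchean

Sorting by start age (ascending Ma, since larger Ma = older): Pleistocene start 2.58, Eocene start 56, Mesozoic start 251.902, Paleozoic start 538.8, Neoproterozoic start 1000, Stenian start 1200, Statherian start 1800, Mesoarchean start 3200.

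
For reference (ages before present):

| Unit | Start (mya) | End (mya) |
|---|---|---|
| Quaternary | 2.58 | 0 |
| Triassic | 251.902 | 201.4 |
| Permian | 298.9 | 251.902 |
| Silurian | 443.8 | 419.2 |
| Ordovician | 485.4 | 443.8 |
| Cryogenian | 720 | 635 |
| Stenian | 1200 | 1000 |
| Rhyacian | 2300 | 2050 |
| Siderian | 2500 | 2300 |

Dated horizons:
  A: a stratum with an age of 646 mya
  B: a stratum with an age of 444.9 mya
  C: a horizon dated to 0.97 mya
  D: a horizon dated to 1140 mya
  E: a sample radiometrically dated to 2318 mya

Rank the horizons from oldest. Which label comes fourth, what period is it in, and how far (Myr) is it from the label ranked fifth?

Sorted oldest-first by Ma: E (2318), D (1140), A (646), B (444.9), C (0.97).
The fourth oldest is B at 444.9 Ma, which lies in 485.4–443.8 Ma: the Ordovician.
The fifth oldest is C at 0.97 Ma; separation = |444.9 − 0.97| = 443.93 Myr.

B, in the Ordovician; 443.93 million years to C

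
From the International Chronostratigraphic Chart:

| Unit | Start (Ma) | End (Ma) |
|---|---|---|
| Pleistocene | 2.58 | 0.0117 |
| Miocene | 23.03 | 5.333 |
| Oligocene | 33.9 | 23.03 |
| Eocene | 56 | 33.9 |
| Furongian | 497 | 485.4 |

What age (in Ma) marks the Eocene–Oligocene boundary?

The Eocene ends and the Oligocene begins at 33.9 Ma.

33.9 Ma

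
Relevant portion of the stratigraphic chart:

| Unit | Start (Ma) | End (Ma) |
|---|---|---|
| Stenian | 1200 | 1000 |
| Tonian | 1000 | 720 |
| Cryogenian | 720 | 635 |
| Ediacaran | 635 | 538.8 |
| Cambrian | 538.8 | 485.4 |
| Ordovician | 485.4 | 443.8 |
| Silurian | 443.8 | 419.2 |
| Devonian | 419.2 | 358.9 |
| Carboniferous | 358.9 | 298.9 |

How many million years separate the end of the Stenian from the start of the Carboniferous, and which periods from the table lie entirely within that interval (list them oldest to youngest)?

End of Stenian = 1000 Ma; start of Carboniferous = 358.9 Ma.
Gap = 1000 − 358.9 = 641.1 Myr.
Periods wholly inside 1000–358.9 Ma: Tonian (1000–720), Cryogenian (720–635), Ediacaran (635–538.8), Cambrian (538.8–485.4), Ordovician (485.4–443.8), Silurian (443.8–419.2), Devonian (419.2–358.9).

641.1 million years; Tonian, Cryogenian, Ediacaran, Cambrian, Ordovician, Silurian, Devonian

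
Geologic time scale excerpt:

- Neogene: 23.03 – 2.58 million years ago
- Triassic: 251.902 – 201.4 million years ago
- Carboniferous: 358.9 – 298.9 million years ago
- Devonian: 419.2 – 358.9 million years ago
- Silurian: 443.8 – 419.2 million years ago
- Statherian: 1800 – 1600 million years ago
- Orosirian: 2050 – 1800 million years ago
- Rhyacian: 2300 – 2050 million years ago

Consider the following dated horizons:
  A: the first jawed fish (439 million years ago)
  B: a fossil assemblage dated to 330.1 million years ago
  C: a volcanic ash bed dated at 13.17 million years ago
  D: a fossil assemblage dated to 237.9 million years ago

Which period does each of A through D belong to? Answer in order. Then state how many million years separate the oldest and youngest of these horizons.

Match each age against the start–end ranges in the excerpt: A = 439 Ma → Silurian (443.8–419.2); B = 330.1 Ma → Carboniferous (358.9–298.9); C = 13.17 Ma → Neogene (23.03–2.58); D = 237.9 Ma → Triassic (251.902–201.4).
The largest age is 439 Ma and the smallest is 13.17 Ma; their difference is 425.83 Myr.

A — Silurian; B — Carboniferous; C — Neogene; D — Triassic; span 425.83 million years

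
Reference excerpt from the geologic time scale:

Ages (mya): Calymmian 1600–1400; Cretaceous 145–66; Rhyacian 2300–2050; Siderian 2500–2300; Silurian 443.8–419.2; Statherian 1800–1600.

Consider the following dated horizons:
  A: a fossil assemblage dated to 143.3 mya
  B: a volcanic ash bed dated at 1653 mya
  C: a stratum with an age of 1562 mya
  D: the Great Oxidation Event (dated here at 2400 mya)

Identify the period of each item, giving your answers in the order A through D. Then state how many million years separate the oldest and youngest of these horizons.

A — Cretaceous; B — Statherian; C — Calymmian; D — Siderian; span 2256.7 million years

Match each age against the start–end ranges in the excerpt: A = 143.3 Ma → Cretaceous (145–66); B = 1653 Ma → Statherian (1800–1600); C = 1562 Ma → Calymmian (1600–1400); D = 2400 Ma → Siderian (2500–2300).
The largest age is 2400 Ma and the smallest is 143.3 Ma; their difference is 2256.7 Myr.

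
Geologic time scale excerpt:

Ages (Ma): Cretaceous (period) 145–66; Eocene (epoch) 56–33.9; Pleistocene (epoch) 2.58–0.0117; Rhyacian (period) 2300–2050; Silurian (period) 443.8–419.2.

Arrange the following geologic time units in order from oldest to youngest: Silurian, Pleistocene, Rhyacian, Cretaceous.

Rhyacian, Silurian, Cretaceous, Pleistocene

The oldest of these is Rhyacian (starts 2300 Ma) and the youngest is Pleistocene (ends 0.0117 Ma).
In between, by decreasing start age: Silurian (443.8), Cretaceous (145).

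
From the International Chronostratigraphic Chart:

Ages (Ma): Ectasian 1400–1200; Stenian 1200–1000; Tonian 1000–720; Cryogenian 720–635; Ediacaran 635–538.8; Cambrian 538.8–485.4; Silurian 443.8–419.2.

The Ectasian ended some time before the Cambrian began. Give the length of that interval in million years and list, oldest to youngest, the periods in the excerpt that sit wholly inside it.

The Ectasian closes at 1200 Ma and the Cambrian opens at 538.8 Ma, so the interval is 1200 − 538.8 = 661.2 Myr.
A period fits inside if it starts at or after 1200 Ma and ends at or before 538.8 Ma; oldest first that gives Stenian, Tonian, Cryogenian, Ediacaran.

661.2 million years; Stenian, Tonian, Cryogenian, Ediacaran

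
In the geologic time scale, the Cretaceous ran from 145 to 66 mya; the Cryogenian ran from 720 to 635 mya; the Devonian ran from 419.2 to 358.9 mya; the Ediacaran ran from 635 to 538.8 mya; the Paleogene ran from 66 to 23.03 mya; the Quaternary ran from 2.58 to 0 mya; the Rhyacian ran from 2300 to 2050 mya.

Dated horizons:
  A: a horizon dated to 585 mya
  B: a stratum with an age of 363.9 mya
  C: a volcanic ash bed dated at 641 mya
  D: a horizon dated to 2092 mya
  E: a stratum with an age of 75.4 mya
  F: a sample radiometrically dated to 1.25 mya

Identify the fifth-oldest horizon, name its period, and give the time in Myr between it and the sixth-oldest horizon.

Larger Ma means older, so oldest first: D 2092 > C 641 > A 585 > B 363.9 > E 75.4 > F 1.25.
Counting 5 along gives E (75.4 Ma); the excerpt puts that inside the Cretaceous, 145–66 Ma.
Next in line is F (1.25 Ma), and 75.4 − 1.25 = 74.15 Myr.

E, in the Cretaceous; 74.15 million years to F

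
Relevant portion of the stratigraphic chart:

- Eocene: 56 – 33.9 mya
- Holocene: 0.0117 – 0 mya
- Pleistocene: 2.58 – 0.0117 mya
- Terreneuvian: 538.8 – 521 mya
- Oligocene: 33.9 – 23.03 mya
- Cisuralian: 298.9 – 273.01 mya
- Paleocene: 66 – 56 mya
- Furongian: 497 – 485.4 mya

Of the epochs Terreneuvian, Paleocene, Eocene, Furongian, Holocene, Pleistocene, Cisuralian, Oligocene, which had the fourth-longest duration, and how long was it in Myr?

Durations: Terreneuvian 17.8; Paleocene 10; Eocene 22.1; Furongian 11.6; Holocene 0.0117; Pleistocene 2.5683; Cisuralian 25.89; Oligocene 10.87 Myr.
Sorted longest-first: Cisuralian (25.89), Eocene (22.1), Terreneuvian (17.8), Furongian (11.6), Oligocene (10.87), Paleocene (10), Pleistocene (2.5683), Holocene (0.0117).
The fourth longest is Furongian at 11.6 Myr.

Furongian, 11.6 million years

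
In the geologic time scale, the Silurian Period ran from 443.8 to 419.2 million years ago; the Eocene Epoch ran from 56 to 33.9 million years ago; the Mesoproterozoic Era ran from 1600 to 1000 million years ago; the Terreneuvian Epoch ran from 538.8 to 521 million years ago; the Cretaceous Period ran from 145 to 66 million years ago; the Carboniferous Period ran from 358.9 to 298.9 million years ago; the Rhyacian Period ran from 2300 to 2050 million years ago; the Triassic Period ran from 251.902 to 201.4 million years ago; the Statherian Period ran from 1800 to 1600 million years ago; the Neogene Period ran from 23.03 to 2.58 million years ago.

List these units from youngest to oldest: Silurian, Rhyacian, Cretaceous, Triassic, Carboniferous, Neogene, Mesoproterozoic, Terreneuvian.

The oldest of these is Rhyacian (starts 2300 Ma) and the youngest is Neogene (ends 2.58 Ma).
In between, by decreasing start age: Mesoproterozoic (1600), Terreneuvian (538.8), Silurian (443.8), Carboniferous (358.9), Triassic (251.902), Cretaceous (145).
Listing youngest first means reversing that sequence.

Neogene → Cretaceous → Triassic → Carboniferous → Silurian → Terreneuvian → Mesoproterozoic → Rhyacian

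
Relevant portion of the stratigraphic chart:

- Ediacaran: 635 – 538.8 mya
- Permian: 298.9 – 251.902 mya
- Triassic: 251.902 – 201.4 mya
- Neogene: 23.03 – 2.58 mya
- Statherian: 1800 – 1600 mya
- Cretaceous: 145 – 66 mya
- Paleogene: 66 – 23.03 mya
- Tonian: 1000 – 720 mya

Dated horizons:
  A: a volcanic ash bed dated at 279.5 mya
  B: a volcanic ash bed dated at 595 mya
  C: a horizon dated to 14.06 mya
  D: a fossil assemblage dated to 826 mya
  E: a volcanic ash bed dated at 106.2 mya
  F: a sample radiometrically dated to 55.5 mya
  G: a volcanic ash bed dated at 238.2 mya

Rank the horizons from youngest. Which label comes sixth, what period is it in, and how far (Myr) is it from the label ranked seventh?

B, in the Ediacaran; 231 million years to D

Sorted youngest-first by Ma: C (14.06), F (55.5), E (106.2), G (238.2), A (279.5), B (595), D (826).
The sixth youngest is B at 595 Ma, which lies in 635–538.8 Ma: the Ediacaran.
The seventh youngest is D at 826 Ma; separation = |595 − 826| = 231 Myr.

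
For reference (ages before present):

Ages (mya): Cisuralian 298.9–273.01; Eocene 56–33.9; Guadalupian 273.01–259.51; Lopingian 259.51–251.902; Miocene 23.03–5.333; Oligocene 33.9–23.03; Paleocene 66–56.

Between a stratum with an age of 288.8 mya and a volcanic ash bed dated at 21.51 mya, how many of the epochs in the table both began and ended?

5

288.8 Ma sits inside the Cisuralian (298.9–273.01) and 21.51 Ma inside the Miocene (23.03–5.333); neither of those is wholly between the two dates.
The listed epochs lying completely between them are Guadalupian, Lopingian, Paleocene, Eocene, Oligocene — 5 in all.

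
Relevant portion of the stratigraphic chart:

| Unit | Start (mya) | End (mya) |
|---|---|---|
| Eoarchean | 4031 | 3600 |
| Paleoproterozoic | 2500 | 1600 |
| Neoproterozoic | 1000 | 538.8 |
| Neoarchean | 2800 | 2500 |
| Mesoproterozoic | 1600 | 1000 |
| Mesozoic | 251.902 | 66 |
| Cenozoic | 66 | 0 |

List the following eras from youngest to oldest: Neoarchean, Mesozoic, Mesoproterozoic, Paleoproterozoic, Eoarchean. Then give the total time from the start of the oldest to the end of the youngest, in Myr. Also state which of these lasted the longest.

Mesozoic, Mesoproterozoic, Paleoproterozoic, Neoarchean, Eoarchean; total span 3965 Myr; longest is Paleoproterozoic

Start ages (Ma): Eoarchean 4031, Neoarchean 2800, Paleoproterozoic 2500, Mesoproterozoic 1600, Mesozoic 251.902.
Ordered youngest to oldest: Mesozoic, Mesoproterozoic, Paleoproterozoic, Neoarchean, Eoarchean.
Span = 4031 − 66 = 3965 Myr.
Durations: Mesozoic 185.902, Paleoproterozoic 900, Eoarchean 431, Neoarchean 300, Mesoproterozoic 600 → longest is Paleoproterozoic (900 Myr).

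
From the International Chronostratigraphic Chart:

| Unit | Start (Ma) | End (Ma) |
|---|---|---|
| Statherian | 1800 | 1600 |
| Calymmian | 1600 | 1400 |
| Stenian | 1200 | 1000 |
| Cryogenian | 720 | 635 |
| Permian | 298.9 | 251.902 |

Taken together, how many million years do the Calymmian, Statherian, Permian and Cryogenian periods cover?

Each duration: Calymmian = 200; Statherian = 200; Permian = 46.998; Cryogenian = 85.
Sum: 200 + 200 + 46.998 + 85 = 531.998 Myr.

531.998 million years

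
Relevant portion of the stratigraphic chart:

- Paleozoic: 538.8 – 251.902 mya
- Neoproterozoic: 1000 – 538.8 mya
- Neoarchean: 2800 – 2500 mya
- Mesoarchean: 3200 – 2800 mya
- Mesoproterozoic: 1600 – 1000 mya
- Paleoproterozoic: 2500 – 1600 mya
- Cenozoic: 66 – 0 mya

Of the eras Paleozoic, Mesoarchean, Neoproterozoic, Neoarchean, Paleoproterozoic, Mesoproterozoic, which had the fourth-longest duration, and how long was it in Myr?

Mesoarchean, 400 million years

Start − end for each: Paleozoic 538.8 − 251.902 = 286.898; Mesoarchean 3200 − 2800 = 400; Neoproterozoic 1000 − 538.8 = 461.2; Neoarchean 2800 − 2500 = 300; Paleoproterozoic 2500 − 1600 = 900; Mesoproterozoic 1600 − 1000 = 600.
Ranking these from longest: Paleoproterozoic > Mesoproterozoic > Neoproterozoic > Mesoarchean > Neoarchean > Paleozoic.
Position 4 in that ranking is Mesoarchean, which lasted 400 Myr.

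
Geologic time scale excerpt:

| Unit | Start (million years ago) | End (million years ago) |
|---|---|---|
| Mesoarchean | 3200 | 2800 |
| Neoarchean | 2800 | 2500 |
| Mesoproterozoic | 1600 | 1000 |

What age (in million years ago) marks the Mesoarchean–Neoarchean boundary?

The Mesoarchean ends and the Neoarchean begins at 2800 million years ago.

2800 million years ago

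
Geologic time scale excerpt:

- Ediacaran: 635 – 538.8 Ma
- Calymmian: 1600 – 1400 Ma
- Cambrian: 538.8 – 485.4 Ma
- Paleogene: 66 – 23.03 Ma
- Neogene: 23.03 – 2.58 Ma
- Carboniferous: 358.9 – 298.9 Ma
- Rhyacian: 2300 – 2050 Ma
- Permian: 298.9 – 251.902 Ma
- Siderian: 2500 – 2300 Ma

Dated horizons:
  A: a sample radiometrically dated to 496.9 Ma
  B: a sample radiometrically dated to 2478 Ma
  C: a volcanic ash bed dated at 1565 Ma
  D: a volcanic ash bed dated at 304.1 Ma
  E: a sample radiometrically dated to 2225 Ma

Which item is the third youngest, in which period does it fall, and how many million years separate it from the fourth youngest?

C, in the Calymmian; 660 million years to E

Smaller Ma means younger, so youngest first: D 304.1 < A 496.9 < C 1565 < E 2225 < B 2478.
Counting 3 along gives C (1565 Ma); the excerpt puts that inside the Calymmian, 1600–1400 Ma.
Next in line is E (2225 Ma), and 2225 − 1565 = 660 Myr.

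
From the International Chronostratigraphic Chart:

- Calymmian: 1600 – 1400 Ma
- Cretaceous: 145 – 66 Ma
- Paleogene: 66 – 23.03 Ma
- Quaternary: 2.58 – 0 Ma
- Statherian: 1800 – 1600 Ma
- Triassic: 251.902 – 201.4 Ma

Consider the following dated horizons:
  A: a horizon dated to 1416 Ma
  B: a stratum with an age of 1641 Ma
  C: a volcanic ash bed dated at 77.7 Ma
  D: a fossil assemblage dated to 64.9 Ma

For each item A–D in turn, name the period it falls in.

Match each age against the start–end ranges in the excerpt: A = 1416 Ma → Calymmian (1600–1400); B = 1641 Ma → Statherian (1800–1600); C = 77.7 Ma → Cretaceous (145–66); D = 64.9 Ma → Paleogene (66–23.03).

A — Calymmian; B — Statherian; C — Cretaceous; D — Paleogene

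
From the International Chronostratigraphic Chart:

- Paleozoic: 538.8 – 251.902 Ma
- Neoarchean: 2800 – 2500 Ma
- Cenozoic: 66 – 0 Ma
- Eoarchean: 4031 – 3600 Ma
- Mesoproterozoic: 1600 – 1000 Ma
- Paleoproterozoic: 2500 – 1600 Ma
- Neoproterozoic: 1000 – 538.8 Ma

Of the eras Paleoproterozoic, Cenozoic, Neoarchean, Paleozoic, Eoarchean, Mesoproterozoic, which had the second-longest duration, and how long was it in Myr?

Durations: Paleoproterozoic 900; Cenozoic 66; Neoarchean 300; Paleozoic 286.898; Eoarchean 431; Mesoproterozoic 600 Myr.
Sorted longest-first: Paleoproterozoic (900), Mesoproterozoic (600), Eoarchean (431), Neoarchean (300), Paleozoic (286.898), Cenozoic (66).
The second longest is Mesoproterozoic at 600 Myr.

Mesoproterozoic, 600 million years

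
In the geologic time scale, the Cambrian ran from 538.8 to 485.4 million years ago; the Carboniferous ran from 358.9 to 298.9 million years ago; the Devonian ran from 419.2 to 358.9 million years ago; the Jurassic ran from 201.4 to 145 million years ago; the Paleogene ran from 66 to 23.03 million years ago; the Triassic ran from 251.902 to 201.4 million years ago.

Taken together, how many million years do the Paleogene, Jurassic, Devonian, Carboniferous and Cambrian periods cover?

273.07 million years

Duration is start − end for each: (66 − 23.03) + (201.4 − 145) + (419.2 − 358.9) + (358.9 − 298.9) + (538.8 − 485.4).
That is 42.97 + 56.4 + 60.3 + 60 + 53.4, which totals 273.07 million years.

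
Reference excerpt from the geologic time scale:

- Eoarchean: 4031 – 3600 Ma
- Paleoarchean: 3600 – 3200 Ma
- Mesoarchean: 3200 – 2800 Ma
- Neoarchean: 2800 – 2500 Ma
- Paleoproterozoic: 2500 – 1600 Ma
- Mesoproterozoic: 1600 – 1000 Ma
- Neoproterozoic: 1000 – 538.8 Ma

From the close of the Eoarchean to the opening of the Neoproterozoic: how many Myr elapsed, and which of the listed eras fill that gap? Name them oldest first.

The Eoarchean closes at 3600 Ma and the Neoproterozoic opens at 1000 Ma, so the interval is 3600 − 1000 = 2600 Myr.
An era fits inside if it starts at or after 3600 Ma and ends at or before 1000 Ma; oldest first that gives Paleoarchean, Mesoarchean, Neoarchean, Paleoproterozoic, Mesoproterozoic.

2600 million years; Paleoarchean, Mesoarchean, Neoarchean, Paleoproterozoic, Mesoproterozoic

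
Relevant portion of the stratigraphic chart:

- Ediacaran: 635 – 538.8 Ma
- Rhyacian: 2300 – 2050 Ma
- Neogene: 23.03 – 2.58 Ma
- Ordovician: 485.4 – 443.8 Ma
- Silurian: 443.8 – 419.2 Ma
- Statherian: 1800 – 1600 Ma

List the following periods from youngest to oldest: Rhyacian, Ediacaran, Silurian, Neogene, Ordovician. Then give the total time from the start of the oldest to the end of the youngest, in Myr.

From the excerpt: Rhyacian 2300–2050; Ediacaran 635–538.8; Silurian 443.8–419.2; Neogene 23.03–2.58; Ordovician 485.4–443.8 (Ma).
Larger Ma is earlier, so the oldest is Rhyacian and the youngest is Neogene; youngest to oldest: Neogene, Silurian, Ordovician, Ediacaran, Rhyacian.
Oldest start 2300 minus youngest end 2.58 gives 2297.42 Myr overall.

Neogene, Silurian, Ordovician, Ediacaran, Rhyacian; total span 2297.42 Myr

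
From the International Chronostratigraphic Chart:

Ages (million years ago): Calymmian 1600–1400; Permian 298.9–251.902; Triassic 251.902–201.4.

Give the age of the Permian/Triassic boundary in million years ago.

251.902 million years ago

The Permian ends and the Triassic begins at 251.902 million years ago.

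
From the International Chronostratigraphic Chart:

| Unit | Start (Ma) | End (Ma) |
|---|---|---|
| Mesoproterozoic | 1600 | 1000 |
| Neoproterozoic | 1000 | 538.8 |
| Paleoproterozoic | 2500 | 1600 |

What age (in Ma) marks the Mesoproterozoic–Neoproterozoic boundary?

The Mesoproterozoic ends and the Neoproterozoic begins at 1000 Ma.

1000 Ma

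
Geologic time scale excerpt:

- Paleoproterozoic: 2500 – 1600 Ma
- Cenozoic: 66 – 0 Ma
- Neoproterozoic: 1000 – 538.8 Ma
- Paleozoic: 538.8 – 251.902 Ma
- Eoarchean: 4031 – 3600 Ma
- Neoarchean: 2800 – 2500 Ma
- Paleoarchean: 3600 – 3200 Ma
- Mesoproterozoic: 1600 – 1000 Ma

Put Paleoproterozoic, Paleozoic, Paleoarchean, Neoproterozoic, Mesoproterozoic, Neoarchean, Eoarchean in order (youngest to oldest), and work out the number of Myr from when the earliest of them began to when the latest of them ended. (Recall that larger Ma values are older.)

Start ages (Ma): Eoarchean 4031, Paleoarchean 3600, Neoarchean 2800, Paleoproterozoic 2500, Mesoproterozoic 1600, Neoproterozoic 1000, Paleozoic 538.8.
Ordered youngest to oldest: Paleozoic, Neoproterozoic, Mesoproterozoic, Paleoproterozoic, Neoarchean, Paleoarchean, Eoarchean.
Span = 4031 − 251.902 = 3779.098 Myr.

Paleozoic → Neoproterozoic → Mesoproterozoic → Paleoproterozoic → Neoarchean → Paleoarchean → Eoarchean; total span 3779.098 Myr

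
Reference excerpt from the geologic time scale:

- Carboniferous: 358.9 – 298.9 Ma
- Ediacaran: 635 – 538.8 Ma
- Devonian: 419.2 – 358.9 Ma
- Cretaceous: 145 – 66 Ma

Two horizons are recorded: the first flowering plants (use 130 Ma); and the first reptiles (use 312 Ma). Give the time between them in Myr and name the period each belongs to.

Elapsed time: 312 − 130 = 182 Myr.
130 Ma lies within 145–66 Ma: Cretaceous.
312 Ma lies within 358.9–298.9 Ma: Carboniferous.

182 million years apart; the first in the Cretaceous, the second in the Carboniferous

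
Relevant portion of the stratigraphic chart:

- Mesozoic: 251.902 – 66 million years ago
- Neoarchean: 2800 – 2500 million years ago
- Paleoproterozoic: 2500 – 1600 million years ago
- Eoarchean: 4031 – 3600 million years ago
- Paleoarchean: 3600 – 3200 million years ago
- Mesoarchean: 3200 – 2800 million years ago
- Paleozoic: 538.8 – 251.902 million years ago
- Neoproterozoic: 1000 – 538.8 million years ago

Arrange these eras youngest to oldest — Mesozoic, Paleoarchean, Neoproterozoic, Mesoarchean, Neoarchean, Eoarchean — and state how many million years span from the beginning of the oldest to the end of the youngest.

Start ages (Ma): Eoarchean 4031, Paleoarchean 3600, Mesoarchean 3200, Neoarchean 2800, Neoproterozoic 1000, Mesozoic 251.902.
Ordered youngest to oldest: Mesozoic, Neoproterozoic, Neoarchean, Mesoarchean, Paleoarchean, Eoarchean.
Span = 4031 − 66 = 3965 Myr.

Mesozoic, Neoproterozoic, Neoarchean, Mesoarchean, Paleoarchean, Eoarchean; total span 3965 Myr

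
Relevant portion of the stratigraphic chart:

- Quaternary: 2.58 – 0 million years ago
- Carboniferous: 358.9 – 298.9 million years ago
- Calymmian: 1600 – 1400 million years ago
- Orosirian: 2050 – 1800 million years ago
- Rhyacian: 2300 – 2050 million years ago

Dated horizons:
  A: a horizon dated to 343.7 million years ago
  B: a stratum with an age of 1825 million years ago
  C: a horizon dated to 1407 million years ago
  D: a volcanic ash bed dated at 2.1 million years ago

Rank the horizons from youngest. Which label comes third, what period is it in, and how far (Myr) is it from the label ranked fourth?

C, in the Calymmian; 418 million years to B

Smaller Ma means younger, so youngest first: D 2.1 < A 343.7 < C 1407 < B 1825.
Counting 3 along gives C (1407 Ma); the excerpt puts that inside the Calymmian, 1600–1400 Ma.
Next in line is B (1825 Ma), and 1825 − 1407 = 418 Myr.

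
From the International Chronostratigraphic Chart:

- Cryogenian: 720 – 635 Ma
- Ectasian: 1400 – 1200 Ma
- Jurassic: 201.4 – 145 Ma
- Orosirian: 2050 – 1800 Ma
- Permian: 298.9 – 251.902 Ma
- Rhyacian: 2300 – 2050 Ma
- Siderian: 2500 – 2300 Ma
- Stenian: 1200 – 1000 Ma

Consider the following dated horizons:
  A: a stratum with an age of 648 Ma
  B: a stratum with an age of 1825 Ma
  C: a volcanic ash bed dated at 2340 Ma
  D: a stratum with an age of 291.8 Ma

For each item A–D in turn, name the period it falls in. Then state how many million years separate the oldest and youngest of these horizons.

A — Cryogenian; B — Orosirian; C — Siderian; D — Permian; span 2048.2 million years

Match each age against the start–end ranges in the excerpt: A = 648 Ma → Cryogenian (720–635); B = 1825 Ma → Orosirian (2050–1800); C = 2340 Ma → Siderian (2500–2300); D = 291.8 Ma → Permian (298.9–251.902).
The largest age is 2340 Ma and the smallest is 291.8 Ma; their difference is 2048.2 Myr.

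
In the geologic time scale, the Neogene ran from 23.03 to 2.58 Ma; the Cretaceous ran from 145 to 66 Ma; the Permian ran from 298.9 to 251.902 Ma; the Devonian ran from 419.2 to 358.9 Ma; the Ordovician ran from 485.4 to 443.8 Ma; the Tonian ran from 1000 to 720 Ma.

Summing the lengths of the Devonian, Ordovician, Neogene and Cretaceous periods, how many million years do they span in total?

Duration is start − end for each: (419.2 − 358.9) + (485.4 − 443.8) + (23.03 − 2.58) + (145 − 66).
That is 60.3 + 41.6 + 20.45 + 79, which totals 201.35 million years.

201.35 million years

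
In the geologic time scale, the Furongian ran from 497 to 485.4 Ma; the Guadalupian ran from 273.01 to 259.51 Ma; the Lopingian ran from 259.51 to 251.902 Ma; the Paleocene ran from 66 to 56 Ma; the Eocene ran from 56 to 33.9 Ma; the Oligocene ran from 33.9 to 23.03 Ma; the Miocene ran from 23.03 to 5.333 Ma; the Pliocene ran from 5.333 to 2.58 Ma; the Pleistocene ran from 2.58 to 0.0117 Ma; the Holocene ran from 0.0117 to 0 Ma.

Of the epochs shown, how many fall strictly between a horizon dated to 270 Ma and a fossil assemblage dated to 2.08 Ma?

6

270 Ma sits inside the Guadalupian (273.01–259.51) and 2.08 Ma inside the Pleistocene (2.58–0.0117); neither of those is wholly between the two dates.
The listed epochs lying completely between them are Lopingian, Paleocene, Eocene, Oligocene, Miocene, Pliocene — 6 in all.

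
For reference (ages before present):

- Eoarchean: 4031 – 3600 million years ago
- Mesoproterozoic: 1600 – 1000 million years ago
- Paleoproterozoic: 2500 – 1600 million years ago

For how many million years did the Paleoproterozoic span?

900 million years

2500 − 1600 = 900 million years.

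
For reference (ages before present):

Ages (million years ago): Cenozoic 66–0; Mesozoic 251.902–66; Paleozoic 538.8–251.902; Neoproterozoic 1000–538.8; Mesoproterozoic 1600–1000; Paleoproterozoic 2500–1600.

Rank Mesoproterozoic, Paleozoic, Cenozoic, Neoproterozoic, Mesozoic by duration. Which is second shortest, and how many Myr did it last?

Mesozoic, 185.902 million years

Durations: Mesoproterozoic 600; Paleozoic 286.898; Cenozoic 66; Neoproterozoic 461.2; Mesozoic 185.902 Myr.
Sorted shortest-first: Cenozoic (66), Mesozoic (185.902), Paleozoic (286.898), Neoproterozoic (461.2), Mesoproterozoic (600).
The second shortest is Mesozoic at 185.902 Myr.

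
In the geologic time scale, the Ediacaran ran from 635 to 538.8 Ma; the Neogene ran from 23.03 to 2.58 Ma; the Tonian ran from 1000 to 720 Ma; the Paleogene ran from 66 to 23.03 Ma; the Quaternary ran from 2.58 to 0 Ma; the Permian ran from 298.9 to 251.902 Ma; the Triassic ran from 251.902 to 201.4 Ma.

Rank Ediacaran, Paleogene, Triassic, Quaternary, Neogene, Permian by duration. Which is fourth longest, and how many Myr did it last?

Durations: Ediacaran 96.2; Paleogene 42.97; Triassic 50.502; Quaternary 2.58; Neogene 20.45; Permian 46.998 Myr.
Sorted longest-first: Ediacaran (96.2), Triassic (50.502), Permian (46.998), Paleogene (42.97), Neogene (20.45), Quaternary (2.58).
The fourth longest is Paleogene at 42.97 Myr.

Paleogene, 42.97 million years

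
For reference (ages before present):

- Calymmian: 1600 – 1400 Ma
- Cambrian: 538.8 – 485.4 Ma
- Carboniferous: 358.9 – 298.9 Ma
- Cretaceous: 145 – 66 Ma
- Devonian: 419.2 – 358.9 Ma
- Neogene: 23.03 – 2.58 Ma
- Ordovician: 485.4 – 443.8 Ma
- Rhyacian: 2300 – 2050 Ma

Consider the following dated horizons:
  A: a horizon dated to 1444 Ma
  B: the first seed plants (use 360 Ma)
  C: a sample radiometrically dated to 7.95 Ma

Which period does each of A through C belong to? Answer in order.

A — Calymmian; B — Devonian; C — Neogene

A: 1444 Ma lies in 1600–1400 Ma, so Calymmian.
B: 360 Ma lies in 419.2–358.9 Ma, so Devonian.
C: 7.95 Ma lies in 23.03–2.58 Ma, so Neogene.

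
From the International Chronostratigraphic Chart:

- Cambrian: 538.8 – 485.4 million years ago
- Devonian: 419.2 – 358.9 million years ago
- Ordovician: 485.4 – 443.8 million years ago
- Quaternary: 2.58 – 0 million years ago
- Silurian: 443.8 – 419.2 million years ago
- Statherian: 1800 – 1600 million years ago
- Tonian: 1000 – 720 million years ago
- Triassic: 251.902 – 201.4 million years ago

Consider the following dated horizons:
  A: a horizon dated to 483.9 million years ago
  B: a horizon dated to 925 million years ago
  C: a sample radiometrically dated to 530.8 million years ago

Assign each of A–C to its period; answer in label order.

Match each age against the start–end ranges in the excerpt: A = 483.9 Ma → Ordovician (485.4–443.8); B = 925 Ma → Tonian (1000–720); C = 530.8 Ma → Cambrian (538.8–485.4).

A — Ordovician; B — Tonian; C — Cambrian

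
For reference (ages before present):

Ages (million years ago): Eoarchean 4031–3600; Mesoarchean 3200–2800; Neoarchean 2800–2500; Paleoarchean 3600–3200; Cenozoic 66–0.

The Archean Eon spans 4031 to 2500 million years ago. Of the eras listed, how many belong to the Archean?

Eras inside 4031–2500 Ma: Eoarchean, Paleoarchean, Mesoarchean, Neoarchean — 4 in total.

4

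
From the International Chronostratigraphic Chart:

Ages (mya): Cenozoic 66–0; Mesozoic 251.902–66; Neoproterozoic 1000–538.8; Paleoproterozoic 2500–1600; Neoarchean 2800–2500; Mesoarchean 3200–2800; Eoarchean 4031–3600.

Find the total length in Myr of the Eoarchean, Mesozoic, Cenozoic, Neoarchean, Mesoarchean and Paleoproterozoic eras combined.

Each duration: Eoarchean = 431; Mesozoic = 185.902; Cenozoic = 66; Neoarchean = 300; Mesoarchean = 400; Paleoproterozoic = 900.
Sum: 431 + 185.902 + 66 + 300 + 400 + 900 = 2282.902 Myr.

2282.902 million years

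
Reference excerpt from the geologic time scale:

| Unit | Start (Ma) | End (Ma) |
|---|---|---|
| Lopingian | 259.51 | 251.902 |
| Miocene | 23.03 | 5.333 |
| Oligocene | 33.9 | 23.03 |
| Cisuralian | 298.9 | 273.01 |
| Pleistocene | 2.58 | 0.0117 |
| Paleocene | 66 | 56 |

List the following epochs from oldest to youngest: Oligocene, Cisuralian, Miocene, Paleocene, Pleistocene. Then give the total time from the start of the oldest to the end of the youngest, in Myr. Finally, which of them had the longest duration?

Cisuralian → Paleocene → Oligocene → Miocene → Pleistocene; total span 298.8883 Myr; longest is Cisuralian

Start ages (Ma): Cisuralian 298.9, Paleocene 66, Oligocene 33.9, Miocene 23.03, Pleistocene 2.58.
Ordered oldest to youngest: Cisuralian, Paleocene, Oligocene, Miocene, Pleistocene.
Span = 298.9 − 0.0117 = 298.8883 Myr.
Durations: Pleistocene 2.5683, Cisuralian 25.89, Paleocene 10, Oligocene 10.87, Miocene 17.697 → longest is Cisuralian (25.89 Myr).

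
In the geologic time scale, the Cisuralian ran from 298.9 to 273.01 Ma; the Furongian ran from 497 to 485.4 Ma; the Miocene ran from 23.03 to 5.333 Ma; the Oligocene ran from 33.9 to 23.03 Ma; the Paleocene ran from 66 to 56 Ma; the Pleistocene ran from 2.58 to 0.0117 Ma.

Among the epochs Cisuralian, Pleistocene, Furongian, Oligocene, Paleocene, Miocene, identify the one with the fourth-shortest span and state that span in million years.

Furongian, 11.6 million years

Start − end for each: Cisuralian 298.9 − 273.01 = 25.89; Pleistocene 2.58 − 0.0117 = 2.5683; Furongian 497 − 485.4 = 11.6; Oligocene 33.9 − 23.03 = 10.87; Paleocene 66 − 56 = 10; Miocene 23.03 − 5.333 = 17.697.
Ranking these from shortest: Pleistocene < Paleocene < Oligocene < Furongian < Miocene < Cisuralian.
Position 4 in that ranking is Furongian, which lasted 11.6 Myr.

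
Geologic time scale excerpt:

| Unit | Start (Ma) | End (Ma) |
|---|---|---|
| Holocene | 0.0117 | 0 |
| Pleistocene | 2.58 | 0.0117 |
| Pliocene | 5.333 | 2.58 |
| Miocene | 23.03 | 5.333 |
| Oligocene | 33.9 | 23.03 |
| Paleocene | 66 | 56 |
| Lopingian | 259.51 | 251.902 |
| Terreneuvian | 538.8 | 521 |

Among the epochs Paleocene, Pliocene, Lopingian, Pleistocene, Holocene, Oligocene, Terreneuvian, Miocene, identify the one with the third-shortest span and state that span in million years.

Pliocene, 2.753 million years

Durations: Paleocene 10; Pliocene 2.753; Lopingian 7.608; Pleistocene 2.5683; Holocene 0.0117; Oligocene 10.87; Terreneuvian 17.8; Miocene 17.697 Myr.
Sorted shortest-first: Holocene (0.0117), Pleistocene (2.5683), Pliocene (2.753), Lopingian (7.608), Paleocene (10), Oligocene (10.87), Miocene (17.697), Terreneuvian (17.8).
The third shortest is Pliocene at 2.753 Myr.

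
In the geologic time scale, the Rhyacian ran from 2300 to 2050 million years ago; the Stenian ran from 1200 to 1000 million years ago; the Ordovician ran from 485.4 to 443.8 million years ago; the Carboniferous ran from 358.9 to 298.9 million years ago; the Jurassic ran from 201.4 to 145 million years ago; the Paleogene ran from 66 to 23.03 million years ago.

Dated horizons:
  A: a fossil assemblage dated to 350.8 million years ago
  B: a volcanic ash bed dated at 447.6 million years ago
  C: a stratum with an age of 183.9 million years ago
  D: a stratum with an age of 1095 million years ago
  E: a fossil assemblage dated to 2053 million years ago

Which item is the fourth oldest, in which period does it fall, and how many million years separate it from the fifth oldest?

Sorted oldest-first by Ma: E (2053), D (1095), B (447.6), A (350.8), C (183.9).
The fourth oldest is A at 350.8 Ma, which lies in 358.9–298.9 Ma: the Carboniferous.
The fifth oldest is C at 183.9 Ma; separation = |350.8 − 183.9| = 166.9 Myr.

A, in the Carboniferous; 166.9 million years to C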